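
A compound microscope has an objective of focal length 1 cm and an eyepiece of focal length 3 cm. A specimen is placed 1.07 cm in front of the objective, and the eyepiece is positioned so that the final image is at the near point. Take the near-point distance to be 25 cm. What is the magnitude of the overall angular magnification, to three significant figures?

133

Objective: 1/d_i = 1/f_obj - 1/d_o = 1/1 - 1/1.07 = 0.06542 cm^-1, so d_i = 15.286 cm.
m_obj = -d_i/d_o = -15.286/1.07 = -14.286.
Eyepiece angular magnification (image at near point): M_eye = 1 + D/f_e = 1 + 25/3 = 9.333.
Overall M = m_obj x M_eye = (-14.286)(9.333) = -133.33.
|M| = 133.33.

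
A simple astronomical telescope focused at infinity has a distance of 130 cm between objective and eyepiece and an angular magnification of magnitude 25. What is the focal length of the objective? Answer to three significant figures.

In normal adjustment the tube length equals f_obj + f_eye and |M| = f_obj/f_eye.
So f_obj = 25 f_eye and 25 f_eye + f_eye = 130 cm, giving f_eye = 130/26 = 5.000 cm and f_obj = 125.000 cm.

125 cm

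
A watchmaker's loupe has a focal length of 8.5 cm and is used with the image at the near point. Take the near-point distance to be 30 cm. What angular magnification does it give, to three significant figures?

M = 1 + D/f = 1 + 30/8.5 = 4.529.

4.53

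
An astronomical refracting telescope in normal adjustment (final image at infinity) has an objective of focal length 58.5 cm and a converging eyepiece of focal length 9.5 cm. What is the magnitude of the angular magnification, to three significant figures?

6.16

|M| = f_obj/|f_eye| = 58.5/9.5 = 6.158.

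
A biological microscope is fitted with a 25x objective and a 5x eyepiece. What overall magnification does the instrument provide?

125

The overall magnification of a compound microscope is the product of the objective and eyepiece magnifications:
M = M_obj x M_eye = 25 x 5 = 125.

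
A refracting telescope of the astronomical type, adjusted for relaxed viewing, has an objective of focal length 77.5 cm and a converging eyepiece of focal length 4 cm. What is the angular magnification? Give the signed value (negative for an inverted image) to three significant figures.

-19.4

M = -f_obj/f_eye = -77.5/(4) = -19.375.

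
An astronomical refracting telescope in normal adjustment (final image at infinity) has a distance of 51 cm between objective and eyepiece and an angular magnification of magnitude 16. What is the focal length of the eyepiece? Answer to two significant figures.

In normal adjustment the tube length equals f_obj + f_eye and |M| = f_obj/f_eye.
So f_obj = 16 f_eye and 16 f_eye + f_eye = 51 cm, giving f_eye = 51/17 = 3.000 cm and f_obj = 48.000 cm.

3.0 cm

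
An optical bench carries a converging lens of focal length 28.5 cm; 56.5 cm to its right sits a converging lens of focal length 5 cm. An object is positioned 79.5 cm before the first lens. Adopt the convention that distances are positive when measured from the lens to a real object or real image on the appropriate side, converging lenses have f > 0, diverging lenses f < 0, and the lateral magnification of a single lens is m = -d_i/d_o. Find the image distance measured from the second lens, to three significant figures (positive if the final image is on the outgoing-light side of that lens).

Applying the thin-lens equation to the first lens, 1/28.5 = 1/79.5 + 1/d_i1, which gives d_i1 = 44.426 cm.
The intermediate image is 44.426 cm to the right of lens 1, so d_o2 = L - d_i1 = 56.5 - 44.426 = 12.074 cm.
Applying the thin-lens equation again with f_2 = 5 cm and d_o2 = 12.074 cm gives d_i2 = 8.534 cm.

8.53 cm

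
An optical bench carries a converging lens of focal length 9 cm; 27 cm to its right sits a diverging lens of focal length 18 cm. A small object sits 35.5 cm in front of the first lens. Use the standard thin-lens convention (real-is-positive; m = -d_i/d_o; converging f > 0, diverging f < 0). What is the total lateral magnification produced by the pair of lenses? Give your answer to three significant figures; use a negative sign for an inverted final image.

Lens 1: 1/d_i1 = 1/f_1 - 1/d_o1 = 1/9 - 1/35.5 = 0.08294 cm^-1, so d_i1 = 12.057 cm.
m_1 = -(12.057)/35.5 = -0.3396.
That image sits 14.943 cm in front of the second lens, so d_o2 = 14.943 cm.
Lens 2: 1/d_i2 = 1/f_2 - 1/d_o2 = 1/(-18) - 1/(14.943) = -0.12247 cm^-1, so d_i2 = -8.165 cm.
m_2 = -(-8.165)/(14.943) = 0.5464.
Total m = m_1 x m_2 = (-0.3396)(0.5464) = -0.1856.

-0.186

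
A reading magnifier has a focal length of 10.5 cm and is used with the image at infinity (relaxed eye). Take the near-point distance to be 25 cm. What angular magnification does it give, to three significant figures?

2.38

M = D/f = 25/10.5 = 2.381.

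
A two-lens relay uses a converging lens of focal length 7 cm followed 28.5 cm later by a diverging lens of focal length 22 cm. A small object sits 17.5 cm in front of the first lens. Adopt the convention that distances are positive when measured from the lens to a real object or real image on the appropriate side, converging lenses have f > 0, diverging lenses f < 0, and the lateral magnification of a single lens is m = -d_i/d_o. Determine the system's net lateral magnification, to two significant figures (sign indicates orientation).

First lens: d_i1 = 1/(1/7 - 1/17.5) = 11.667 cm.
m_1 = -(11.667)/17.5 = -0.6667.
That image sits 16.833 cm in front of the second lens, so d_o2 = 16.833 cm.
Second lens: d_i2 = 1/(1/(-22) - 1/(16.833)) = -9.536 cm.
m_2 = -(-9.536)/(16.833) = 0.5665.
Overall magnification: m = m_1 m_2 = -0.3777.

-0.38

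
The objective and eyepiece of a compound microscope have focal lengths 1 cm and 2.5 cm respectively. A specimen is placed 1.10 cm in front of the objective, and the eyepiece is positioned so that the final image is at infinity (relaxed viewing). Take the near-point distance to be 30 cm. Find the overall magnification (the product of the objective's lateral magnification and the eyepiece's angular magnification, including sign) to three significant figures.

-120

Objective: 1/d_i = 1/f_obj - 1/d_o = 1/1 - 1/1.10 = 0.09091 cm^-1, so d_i = 11.000 cm.
m_obj = -d_i/d_o = -11.000/1.10 = -10.000.
Eyepiece angular magnification (image at infinity): M_eye = D/f_e = 30/2.5 = 12.000.
Overall M = m_obj x M_eye = (-10.000)(12.000) = -120.00.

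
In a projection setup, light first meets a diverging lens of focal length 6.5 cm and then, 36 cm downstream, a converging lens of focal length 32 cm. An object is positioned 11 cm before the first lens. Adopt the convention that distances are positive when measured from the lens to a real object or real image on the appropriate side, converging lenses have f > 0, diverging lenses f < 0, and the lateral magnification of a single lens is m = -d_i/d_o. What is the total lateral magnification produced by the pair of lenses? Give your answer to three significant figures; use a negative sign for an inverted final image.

-1.47

Lens 1: 1/d_i1 = 1/f_1 - 1/d_o1 = 1/(-6.5) - 1/11 = -0.24476 cm^-1, so d_i1 = -4.086 cm.
m_1 = -(-4.086)/11 = 0.3714.
The intermediate image is virtual, 4.086 cm to the left of lens 1, so d_o2 = L - d_i1 = 36 - (-4.086) = 40.086 cm.
Lens 2: 1/d_i2 = 1/f_2 - 1/d_o2 = 1/32 - 1/(40.086) = 0.00630 cm^-1, so d_i2 = 158.643 cm.
m_2 = -(158.643)/(40.086) = -3.9576.
The system's lateral magnification is m_1 m_2 = (0.3714)(-3.9576) = -1.4700.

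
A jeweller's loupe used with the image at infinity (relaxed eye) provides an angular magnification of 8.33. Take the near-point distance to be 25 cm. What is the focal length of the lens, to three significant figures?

3.00 cm

For the image at infinity, M = D/f.
f = D/M = 25/8.33 = 3.001 cm.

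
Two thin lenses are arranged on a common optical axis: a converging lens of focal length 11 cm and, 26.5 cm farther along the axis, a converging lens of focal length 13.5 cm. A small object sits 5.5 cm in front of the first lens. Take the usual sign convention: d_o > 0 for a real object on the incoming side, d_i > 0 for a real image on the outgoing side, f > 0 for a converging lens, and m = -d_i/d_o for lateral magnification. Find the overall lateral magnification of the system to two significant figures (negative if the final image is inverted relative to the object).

Applying the thin-lens equation to the first lens, 1/11 = 1/5.5 + 1/d_i1, which gives d_i1 = -11.000 cm.
Its lateral magnification is m_1 = -d_i1/d_o1 = -(-11.000)/5.5 = 2.0000.
The intermediate image is virtual, 11.000 cm to the left of lens 1, so d_o2 = L - d_i1 = 26.5 - (-11.000) = 37.500 cm.
Applying the thin-lens equation again with f_2 = 13.5 cm and d_o2 = 37.500 cm gives d_i2 = 21.094 cm.
m_2 = -(21.094)/(37.500) = -0.5625.
Overall magnification: m = m_1 m_2 = -1.1250.

-1.1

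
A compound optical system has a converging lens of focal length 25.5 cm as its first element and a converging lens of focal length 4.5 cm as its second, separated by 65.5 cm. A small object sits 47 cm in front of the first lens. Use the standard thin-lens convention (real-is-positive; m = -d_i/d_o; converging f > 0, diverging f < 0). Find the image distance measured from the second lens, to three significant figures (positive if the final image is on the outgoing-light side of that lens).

8.35 cm

First lens: d_i1 = 1/(1/25.5 - 1/47) = 55.744 cm.
The intermediate image is 55.744 cm to the right of lens 1, so d_o2 = L - d_i1 = 65.5 - 55.744 = 9.756 cm.
Second lens: d_i2 = 1/(1/4.5 - 1/(9.756)) = 8.353 cm.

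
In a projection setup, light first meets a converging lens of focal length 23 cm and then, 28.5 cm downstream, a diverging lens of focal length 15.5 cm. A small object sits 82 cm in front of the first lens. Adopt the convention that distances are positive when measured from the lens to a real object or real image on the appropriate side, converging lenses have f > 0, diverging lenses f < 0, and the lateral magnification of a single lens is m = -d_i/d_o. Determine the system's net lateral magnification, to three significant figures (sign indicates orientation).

-0.502

Applying the thin-lens equation to the first lens, 1/23 = 1/82 + 1/d_i1, which gives d_i1 = 31.966 cm.
Its lateral magnification is m_1 = -d_i1/d_o1 = -(31.966)/82 = -0.3898.
Since 31.966 cm > 28.5 cm, the first image lies past the second lens and serves as a virtual object: d_o2 = L - d_i1 = -3.466 cm.
Applying the thin-lens equation again with f_2 = -15.5 cm and d_o2 = -3.466 cm gives d_i2 = 4.464 cm.
m_2 = -(4.464)/(-3.466) = 1.2880.
The system's lateral magnification is m_1 m_2 = (-0.3898)(1.2880) = -0.5021.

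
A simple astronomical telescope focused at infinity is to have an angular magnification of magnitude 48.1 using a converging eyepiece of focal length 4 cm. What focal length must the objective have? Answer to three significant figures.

192 cm

|M| = f_obj/|f_eye|, so f_obj = |M| x |f_eye| = 48.1 x 4 = 192.400 cm.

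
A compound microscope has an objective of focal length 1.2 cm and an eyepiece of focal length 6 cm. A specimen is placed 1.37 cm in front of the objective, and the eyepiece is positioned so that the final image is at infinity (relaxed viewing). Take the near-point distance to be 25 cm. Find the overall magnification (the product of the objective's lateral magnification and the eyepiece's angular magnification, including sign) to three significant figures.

-29.4

Objective: 1/d_i = 1/f_obj - 1/d_o = 1/1.2 - 1/1.37 = 0.10341 cm^-1, so d_i = 9.671 cm.
m_obj = -d_i/d_o = -9.671/1.37 = -7.059.
Eyepiece angular magnification (image at infinity): M_eye = D/f_e = 25/6 = 4.167.
Overall M = m_obj x M_eye = (-7.059)(4.167) = -29.41.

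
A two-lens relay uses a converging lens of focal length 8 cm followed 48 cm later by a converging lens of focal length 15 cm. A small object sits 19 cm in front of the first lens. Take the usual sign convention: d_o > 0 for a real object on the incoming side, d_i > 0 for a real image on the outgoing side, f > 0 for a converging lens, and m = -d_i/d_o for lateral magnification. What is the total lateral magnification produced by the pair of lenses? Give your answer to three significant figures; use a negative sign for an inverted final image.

Applying the thin-lens equation to the first lens, 1/8 = 1/19 + 1/d_i1, which gives d_i1 = 13.818 cm.
Its lateral magnification is m_1 = -d_i1/d_o1 = -(13.818)/19 = -0.7273.
That image sits 34.182 cm in front of the second lens, so d_o2 = 34.182 cm.
Applying the thin-lens equation again with f_2 = 15 cm and d_o2 = 34.182 cm gives d_i2 = 26.730 cm.
m_2 = -(26.730)/(34.182) = -0.7820.
The system's lateral magnification is m_1 m_2 = (-0.7273)(-0.7820) = 0.5687.

0.569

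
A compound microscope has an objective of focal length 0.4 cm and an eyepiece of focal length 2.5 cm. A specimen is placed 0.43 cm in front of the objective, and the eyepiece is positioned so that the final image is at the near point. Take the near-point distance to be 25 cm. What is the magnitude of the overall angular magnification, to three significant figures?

147

Objective: 1/d_i = 1/f_obj - 1/d_o = 1/0.4 - 1/0.43 = 0.17442 cm^-1, so d_i = 5.733 cm.
m_obj = -d_i/d_o = -5.733/0.43 = -13.333.
Eyepiece angular magnification (image at near point): M_eye = 1 + D/f_e = 1 + 25/2.5 = 11.000.
Overall M = m_obj x M_eye = (-13.333)(11.000) = -146.67.
|M| = 146.67.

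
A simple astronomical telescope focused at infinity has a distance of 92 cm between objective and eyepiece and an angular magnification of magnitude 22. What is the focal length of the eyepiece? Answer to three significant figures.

In normal adjustment the tube length equals f_obj + f_eye and |M| = f_obj/f_eye.
So f_obj = 22 f_eye and 22 f_eye + f_eye = 92 cm, giving f_eye = 92/23 = 4.000 cm and f_obj = 88.000 cm.

4.00 cm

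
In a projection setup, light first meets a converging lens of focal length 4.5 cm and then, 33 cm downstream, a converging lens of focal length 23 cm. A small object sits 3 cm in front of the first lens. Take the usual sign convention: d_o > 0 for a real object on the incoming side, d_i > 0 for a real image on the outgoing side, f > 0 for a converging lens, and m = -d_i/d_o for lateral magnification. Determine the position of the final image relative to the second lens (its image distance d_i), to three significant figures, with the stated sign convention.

Applying the thin-lens equation to the first lens, 1/4.5 = 1/3 + 1/d_i1, which gives d_i1 = -9.000 cm.
The intermediate image is virtual, 9.000 cm to the left of lens 1, so d_o2 = L - d_i1 = 33 - (-9.000) = 42.000 cm.
Applying the thin-lens equation again with f_2 = 23 cm and d_o2 = 42.000 cm gives d_i2 = 50.842 cm.

50.8 cm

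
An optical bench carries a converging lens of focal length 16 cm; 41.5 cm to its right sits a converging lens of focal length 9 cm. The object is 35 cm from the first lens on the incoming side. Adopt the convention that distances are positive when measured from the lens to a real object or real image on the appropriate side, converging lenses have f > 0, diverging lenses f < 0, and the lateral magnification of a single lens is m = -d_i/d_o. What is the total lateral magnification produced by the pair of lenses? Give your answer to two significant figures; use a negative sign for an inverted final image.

First lens: d_i1 = 1/(1/16 - 1/35) = 29.474 cm.
m_1 = -(29.474)/35 = -0.8421.
The intermediate image is 29.474 cm to the right of lens 1, so d_o2 = L - d_i1 = 41.5 - 29.474 = 12.026 cm.
Second lens: d_i2 = 1/(1/9 - 1/(12.026)) = 35.765 cm.
m_2 = -(35.765)/(12.026) = -2.9739.
Total m = m_1 x m_2 = (-0.8421)(-2.9739) = 2.5043.

2.5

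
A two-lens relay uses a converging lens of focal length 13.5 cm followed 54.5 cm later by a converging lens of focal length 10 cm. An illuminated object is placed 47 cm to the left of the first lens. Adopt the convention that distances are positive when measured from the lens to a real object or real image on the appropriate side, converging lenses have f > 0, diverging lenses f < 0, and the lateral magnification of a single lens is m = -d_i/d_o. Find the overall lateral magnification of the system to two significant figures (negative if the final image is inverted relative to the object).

0.16

Applying the thin-lens equation to the first lens, 1/13.5 = 1/47 + 1/d_i1, which gives d_i1 = 18.940 cm.
Its lateral magnification is m_1 = -d_i1/d_o1 = -(18.940)/47 = -0.4030.
Object distance for lens 2: d_o2 = 54.5 - 18.940 = 35.560 cm.
Applying the thin-lens equation again with f_2 = 10 cm and d_o2 = 35.560 cm gives d_i2 = 13.912 cm.
m_2 = -(13.912)/(35.560) = -0.3912.
Total m = m_1 x m_2 = (-0.4030)(-0.3912) = 0.1577.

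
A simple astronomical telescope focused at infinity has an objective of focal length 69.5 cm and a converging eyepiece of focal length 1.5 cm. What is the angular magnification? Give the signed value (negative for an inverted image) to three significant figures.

-46.3

M = -f_obj/f_eye = -69.5/(1.5) = -46.333.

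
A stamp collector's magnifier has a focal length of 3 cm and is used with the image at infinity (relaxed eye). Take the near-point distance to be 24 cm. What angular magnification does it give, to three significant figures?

8.00

M = D/f = 24/3 = 8.000.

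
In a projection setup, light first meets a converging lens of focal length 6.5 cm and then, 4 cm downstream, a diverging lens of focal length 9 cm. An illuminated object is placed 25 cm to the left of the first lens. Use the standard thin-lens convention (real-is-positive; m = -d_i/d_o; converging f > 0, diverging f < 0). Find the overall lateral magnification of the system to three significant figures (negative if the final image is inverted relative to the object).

First lens: d_i1 = 1/(1/6.5 - 1/25) = 8.784 cm.
m_1 = -(8.784)/25 = -0.3514.
This image would form 8.784 cm past lens 1, i.e. 4.784 cm beyond lens 2, so it is a virtual object for lens 2: d_o2 = 4 - 8.784 = -4.784 cm.
Second lens: d_i2 = 1/(1/(-9) - 1/(-4.784)) = 10.212 cm.
m_2 = -(10.212)/(-4.784) = 2.1346.
The system's lateral magnification is m_1 m_2 = (-0.3514)(2.1346) = -0.7500.

-0.750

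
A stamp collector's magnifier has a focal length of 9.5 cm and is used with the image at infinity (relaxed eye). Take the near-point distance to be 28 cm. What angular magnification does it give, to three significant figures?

2.95

M = D/f = 28/9.5 = 2.947.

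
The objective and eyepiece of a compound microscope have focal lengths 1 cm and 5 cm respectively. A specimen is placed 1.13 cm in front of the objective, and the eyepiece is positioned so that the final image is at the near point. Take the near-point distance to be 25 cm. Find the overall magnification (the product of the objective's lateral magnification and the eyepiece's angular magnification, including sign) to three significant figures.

-46.2

Objective: 1/d_i = 1/f_obj - 1/d_o = 1/1 - 1/1.13 = 0.11504 cm^-1, so d_i = 8.692 cm.
m_obj = -d_i/d_o = -8.692/1.13 = -7.692.
Eyepiece angular magnification (image at near point): M_eye = 1 + D/f_e = 1 + 25/5 = 6.000.
Overall M = m_obj x M_eye = (-7.692)(6.000) = -46.15.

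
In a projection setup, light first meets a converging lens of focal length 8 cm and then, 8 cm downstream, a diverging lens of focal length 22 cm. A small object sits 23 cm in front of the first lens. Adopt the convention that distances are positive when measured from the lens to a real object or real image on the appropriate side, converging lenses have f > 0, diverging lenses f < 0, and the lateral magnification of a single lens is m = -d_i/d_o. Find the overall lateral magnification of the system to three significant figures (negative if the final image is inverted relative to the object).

-0.662

Applying the thin-lens equation to the first lens, 1/8 = 1/23 + 1/d_i1, which gives d_i1 = 12.267 cm.
Its lateral magnification is m_1 = -d_i1/d_o1 = -(12.267)/23 = -0.5333.
Since 12.267 cm > 8 cm, the first image lies past the second lens and serves as a virtual object: d_o2 = L - d_i1 = -4.267 cm.
Applying the thin-lens equation again with f_2 = -22 cm and d_o2 = -4.267 cm gives d_i2 = 5.293 cm.
m_2 = -(5.293)/(-4.267) = 1.2406.
Total m = m_1 x m_2 = (-0.5333)(1.2406) = -0.6617.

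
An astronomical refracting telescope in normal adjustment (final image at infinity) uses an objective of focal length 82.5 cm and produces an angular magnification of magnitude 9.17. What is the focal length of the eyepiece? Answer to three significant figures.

|M| = f_obj/f_eye, so f_eye = f_obj/|M| = 82.5/9.17 = 8.997 cm.

9.00 cm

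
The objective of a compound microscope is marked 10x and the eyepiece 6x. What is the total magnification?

The overall magnification of a compound microscope is the product of the objective and eyepiece magnifications:
M = M_obj x M_eye = 10 x 6 = 60.

60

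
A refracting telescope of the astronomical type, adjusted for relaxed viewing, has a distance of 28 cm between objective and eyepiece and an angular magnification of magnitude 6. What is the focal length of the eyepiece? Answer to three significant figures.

4.00 cm

In normal adjustment the tube length equals f_obj + f_eye and |M| = f_obj/f_eye.
So f_obj = 6 f_eye and 6 f_eye + f_eye = 28 cm, giving f_eye = 28/7 = 4.000 cm and f_obj = 24.000 cm.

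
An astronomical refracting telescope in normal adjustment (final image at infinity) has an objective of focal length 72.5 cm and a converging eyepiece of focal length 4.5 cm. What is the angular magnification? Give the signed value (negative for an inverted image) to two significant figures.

M = -f_obj/f_eye = -72.5/(4.5) = -16.111.

-16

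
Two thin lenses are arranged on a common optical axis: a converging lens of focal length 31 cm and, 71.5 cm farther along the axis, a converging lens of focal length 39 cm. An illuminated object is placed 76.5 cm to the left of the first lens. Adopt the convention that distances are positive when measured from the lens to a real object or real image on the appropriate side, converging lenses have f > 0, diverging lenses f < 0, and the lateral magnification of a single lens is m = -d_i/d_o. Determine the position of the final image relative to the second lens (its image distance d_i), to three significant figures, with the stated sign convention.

-38.5 cm

First lens: d_i1 = 1/(1/31 - 1/76.5) = 52.121 cm.
That image sits 19.379 cm in front of the second lens, so d_o2 = 19.379 cm.
Second lens: d_i2 = 1/(1/39 - 1/(19.379)) = -38.519 cm.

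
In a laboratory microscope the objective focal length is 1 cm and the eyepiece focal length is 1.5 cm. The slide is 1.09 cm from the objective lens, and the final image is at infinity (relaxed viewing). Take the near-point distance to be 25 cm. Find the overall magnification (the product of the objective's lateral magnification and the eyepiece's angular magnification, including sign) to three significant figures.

-185

Objective: 1/d_i = 1/f_obj - 1/d_o = 1/1 - 1/1.09 = 0.08257 cm^-1, so d_i = 12.111 cm.
m_obj = -d_i/d_o = -12.111/1.09 = -11.111.
Eyepiece angular magnification (image at infinity): M_eye = D/f_e = 25/1.5 = 16.667.
Overall M = m_obj x M_eye = (-11.111)(16.667) = -185.19.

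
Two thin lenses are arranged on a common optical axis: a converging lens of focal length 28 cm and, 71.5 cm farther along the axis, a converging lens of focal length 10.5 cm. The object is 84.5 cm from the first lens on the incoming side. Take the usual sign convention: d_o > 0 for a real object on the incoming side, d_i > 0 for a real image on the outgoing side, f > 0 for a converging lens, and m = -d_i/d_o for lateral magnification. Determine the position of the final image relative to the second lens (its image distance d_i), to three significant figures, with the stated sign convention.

First lens: d_i1 = 1/(1/28 - 1/84.5) = 41.876 cm.
The intermediate image is 41.876 cm to the right of lens 1, so d_o2 = L - d_i1 = 71.5 - 41.876 = 29.624 cm.
Second lens: d_i2 = 1/(1/10.5 - 1/(29.624)) = 16.265 cm.

16.3 cm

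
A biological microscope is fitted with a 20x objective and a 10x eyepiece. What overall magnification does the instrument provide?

The overall magnification of a compound microscope is the product of the objective and eyepiece magnifications:
M = M_obj x M_eye = 20 x 10 = 200.

200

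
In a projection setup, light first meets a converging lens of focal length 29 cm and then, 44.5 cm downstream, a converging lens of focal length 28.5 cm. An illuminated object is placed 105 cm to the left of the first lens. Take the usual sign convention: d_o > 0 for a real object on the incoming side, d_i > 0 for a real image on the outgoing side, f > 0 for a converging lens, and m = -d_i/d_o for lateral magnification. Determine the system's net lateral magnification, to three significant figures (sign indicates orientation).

Applying the thin-lens equation to the first lens, 1/29 = 1/105 + 1/d_i1, which gives d_i1 = 40.066 cm.
Its lateral magnification is m_1 = -d_i1/d_o1 = -(40.066)/105 = -0.3816.
The intermediate image is 40.066 cm to the right of lens 1, so d_o2 = L - d_i1 = 44.5 - 40.066 = 4.434 cm.
Applying the thin-lens equation again with f_2 = 28.5 cm and d_o2 = 4.434 cm gives d_i2 = -5.251 cm.
m_2 = -(-5.251)/(4.434) = 1.1843.
Overall magnification: m = m_1 m_2 = -0.4519.

-0.452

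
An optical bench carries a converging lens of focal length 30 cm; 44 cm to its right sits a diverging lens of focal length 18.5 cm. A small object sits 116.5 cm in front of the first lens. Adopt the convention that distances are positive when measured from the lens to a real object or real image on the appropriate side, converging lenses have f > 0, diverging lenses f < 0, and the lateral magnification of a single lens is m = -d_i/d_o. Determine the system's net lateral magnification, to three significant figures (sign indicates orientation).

-0.290

Applying the thin-lens equation to the first lens, 1/30 = 1/116.5 + 1/d_i1, which gives d_i1 = 40.405 cm.
Its lateral magnification is m_1 = -d_i1/d_o1 = -(40.405)/116.5 = -0.3468.
Object distance for lens 2: d_o2 = 44 - 40.405 = 3.595 cm.
Applying the thin-lens equation again with f_2 = -18.5 cm and d_o2 = 3.595 cm gives d_i2 = -3.010 cm.
m_2 = -(-3.010)/(3.595) = 0.8373.
Total m = m_1 x m_2 = (-0.3468)(0.8373) = -0.2904.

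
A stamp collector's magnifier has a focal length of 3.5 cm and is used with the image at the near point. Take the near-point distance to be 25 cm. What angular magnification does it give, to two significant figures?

8.1

M = 1 + D/f = 1 + 25/3.5 = 8.143.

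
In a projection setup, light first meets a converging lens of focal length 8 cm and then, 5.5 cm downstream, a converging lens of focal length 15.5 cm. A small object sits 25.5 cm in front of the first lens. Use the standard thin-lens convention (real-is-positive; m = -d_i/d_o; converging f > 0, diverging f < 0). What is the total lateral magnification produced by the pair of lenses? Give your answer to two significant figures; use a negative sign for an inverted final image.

Lens 1: 1/d_i1 = 1/f_1 - 1/d_o1 = 1/8 - 1/25.5 = 0.08578 cm^-1, so d_i1 = 11.657 cm.
m_1 = -(11.657)/25.5 = -0.4571.
Since 11.657 cm > 5.5 cm, the first image lies past the second lens and serves as a virtual object: d_o2 = L - d_i1 = -6.157 cm.
Lens 2: 1/d_i2 = 1/f_2 - 1/d_o2 = 1/15.5 - 1/(-6.157) = 0.22693 cm^-1, so d_i2 = 4.407 cm.
m_2 = -(4.407)/(-6.157) = 0.7157.
Overall magnification: m = m_1 m_2 = -0.3272.

-0.33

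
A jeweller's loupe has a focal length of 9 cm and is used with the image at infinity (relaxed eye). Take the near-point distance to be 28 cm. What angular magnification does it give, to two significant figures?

M = D/f = 28/9 = 3.111.

3.1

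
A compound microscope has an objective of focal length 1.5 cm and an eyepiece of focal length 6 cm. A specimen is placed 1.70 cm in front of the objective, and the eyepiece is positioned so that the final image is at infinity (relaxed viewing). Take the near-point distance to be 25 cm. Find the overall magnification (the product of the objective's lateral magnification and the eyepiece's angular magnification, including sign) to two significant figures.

Objective: 1/d_i = 1/f_obj - 1/d_o = 1/1.5 - 1/1.70 = 0.07843 cm^-1, so d_i = 12.750 cm.
m_obj = -d_i/d_o = -12.750/1.70 = -7.500.
Eyepiece angular magnification (image at infinity): M_eye = D/f_e = 25/6 = 4.167.
Overall M = m_obj x M_eye = (-7.500)(4.167) = -31.25.

-31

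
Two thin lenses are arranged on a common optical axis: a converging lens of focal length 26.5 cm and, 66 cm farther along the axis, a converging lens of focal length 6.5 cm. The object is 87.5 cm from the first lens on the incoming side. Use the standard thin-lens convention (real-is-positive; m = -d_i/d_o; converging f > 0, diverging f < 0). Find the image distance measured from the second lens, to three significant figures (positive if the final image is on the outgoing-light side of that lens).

Applying the thin-lens equation to the first lens, 1/26.5 = 1/87.5 + 1/d_i1, which gives d_i1 = 38.012 cm.
That image sits 27.988 cm in front of the second lens, so d_o2 = 27.988 cm.
Applying the thin-lens equation again with f_2 = 6.5 cm and d_o2 = 27.988 cm gives d_i2 = 8.466 cm.

8.47 cm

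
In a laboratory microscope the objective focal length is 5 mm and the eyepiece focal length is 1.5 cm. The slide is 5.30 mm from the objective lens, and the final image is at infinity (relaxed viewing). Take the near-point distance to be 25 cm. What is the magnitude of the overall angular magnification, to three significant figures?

278

Convert to cm: f_obj = 5 mm = 0.5 cm; d_o = 5.30 mm = 0.53 cm.
Objective: 1/d_i = 1/f_obj - 1/d_o = 1/0.5 - 1/0.53 = 0.11321 cm^-1, so d_i = 8.833 cm.
m_obj = -d_i/d_o = -8.833/0.53 = -16.667.
Eyepiece angular magnification (image at infinity): M_eye = D/f_e = 25/1.5 = 16.667.
Overall M = m_obj x M_eye = (-16.667)(16.667) = -277.78.
|M| = 277.78.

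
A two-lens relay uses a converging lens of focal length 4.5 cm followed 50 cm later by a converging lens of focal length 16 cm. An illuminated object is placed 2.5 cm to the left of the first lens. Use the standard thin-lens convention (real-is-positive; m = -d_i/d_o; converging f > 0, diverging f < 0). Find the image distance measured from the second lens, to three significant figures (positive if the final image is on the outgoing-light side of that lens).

First lens: d_i1 = 1/(1/4.5 - 1/2.5) = -5.625 cm.
With d_i1 < 0 the first image is virtual and lies on the object side; the object distance for lens 2 is d_o2 = 50 - (-5.625) = 55.625 cm.
Second lens: d_i2 = 1/(1/16 - 1/(55.625)) = 22.461 cm.

22.5 cm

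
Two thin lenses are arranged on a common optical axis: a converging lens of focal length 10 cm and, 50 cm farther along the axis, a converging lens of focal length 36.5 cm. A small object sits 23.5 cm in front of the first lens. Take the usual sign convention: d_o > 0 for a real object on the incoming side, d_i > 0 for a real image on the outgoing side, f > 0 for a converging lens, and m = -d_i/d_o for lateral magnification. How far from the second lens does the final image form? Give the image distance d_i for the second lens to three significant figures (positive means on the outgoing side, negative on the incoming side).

-304 cm

Lens 1: 1/d_i1 = 1/f_1 - 1/d_o1 = 1/10 - 1/23.5 = 0.05745 cm^-1, so d_i1 = 17.407 cm.
Object distance for lens 2: d_o2 = 50 - 17.407 = 32.593 cm.
Lens 2: 1/d_i2 = 1/f_2 - 1/d_o2 = 1/36.5 - 1/(32.593) = -0.00328 cm^-1, so d_i2 = -304.455 cm.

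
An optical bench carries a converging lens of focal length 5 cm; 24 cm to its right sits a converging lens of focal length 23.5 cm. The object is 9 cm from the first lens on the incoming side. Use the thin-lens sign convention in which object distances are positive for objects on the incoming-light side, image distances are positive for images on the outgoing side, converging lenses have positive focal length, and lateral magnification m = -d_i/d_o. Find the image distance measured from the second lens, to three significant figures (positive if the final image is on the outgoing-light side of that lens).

-27.9 cm

Applying the thin-lens equation to the first lens, 1/5 = 1/9 + 1/d_i1, which gives d_i1 = 11.250 cm.
The intermediate image is 11.250 cm to the right of lens 1, so d_o2 = L - d_i1 = 24 - 11.250 = 12.750 cm.
Applying the thin-lens equation again with f_2 = 23.5 cm and d_o2 = 12.750 cm gives d_i2 = -27.872 cm.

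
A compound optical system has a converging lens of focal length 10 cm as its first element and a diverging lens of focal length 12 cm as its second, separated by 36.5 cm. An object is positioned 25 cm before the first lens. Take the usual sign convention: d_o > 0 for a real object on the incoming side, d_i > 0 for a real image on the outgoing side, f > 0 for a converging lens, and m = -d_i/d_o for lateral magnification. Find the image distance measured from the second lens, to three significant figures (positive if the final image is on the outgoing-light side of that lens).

Applying the thin-lens equation to the first lens, 1/10 = 1/25 + 1/d_i1, which gives d_i1 = 16.667 cm.
Object distance for lens 2: d_o2 = 36.5 - 16.667 = 19.833 cm.
Applying the thin-lens equation again with f_2 = -12 cm and d_o2 = 19.833 cm gives d_i2 = -7.476 cm.

-7.48 cm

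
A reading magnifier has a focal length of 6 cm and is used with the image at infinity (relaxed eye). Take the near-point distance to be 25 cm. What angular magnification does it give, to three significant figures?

M = D/f = 25/6 = 4.167.

4.17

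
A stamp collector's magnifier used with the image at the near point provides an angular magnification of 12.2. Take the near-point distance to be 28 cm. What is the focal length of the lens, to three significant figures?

For the image at the near point, M = 1 + D/f.
f = D/(M - 1) = 28/(12.2 - 1) = 2.500 cm.

2.50 cm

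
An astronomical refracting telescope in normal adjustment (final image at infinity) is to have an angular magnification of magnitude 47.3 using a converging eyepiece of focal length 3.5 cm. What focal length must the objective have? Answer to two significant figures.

|M| = f_obj/|f_eye|, so f_obj = |M| x |f_eye| = 47.3 x 3.5 = 165.550 cm.

170 cm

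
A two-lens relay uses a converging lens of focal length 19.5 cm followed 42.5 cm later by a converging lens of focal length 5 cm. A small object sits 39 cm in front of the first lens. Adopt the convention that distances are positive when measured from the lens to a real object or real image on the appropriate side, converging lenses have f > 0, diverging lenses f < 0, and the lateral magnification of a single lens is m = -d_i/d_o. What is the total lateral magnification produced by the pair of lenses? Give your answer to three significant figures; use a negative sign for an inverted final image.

Applying the thin-lens equation to the first lens, 1/19.5 = 1/39 + 1/d_i1, which gives d_i1 = 39.000 cm.
Its lateral magnification is m_1 = -d_i1/d_o1 = -(39.000)/39 = -1.0000.
Object distance for lens 2: d_o2 = 42.5 - 39.000 = 3.500 cm.
Applying the thin-lens equation again with f_2 = 5 cm and d_o2 = 3.500 cm gives d_i2 = -11.667 cm.
m_2 = -(-11.667)/(3.500) = 3.3333.
The system's lateral magnification is m_1 m_2 = (-1.0000)(3.3333) = -3.3333.

-3.33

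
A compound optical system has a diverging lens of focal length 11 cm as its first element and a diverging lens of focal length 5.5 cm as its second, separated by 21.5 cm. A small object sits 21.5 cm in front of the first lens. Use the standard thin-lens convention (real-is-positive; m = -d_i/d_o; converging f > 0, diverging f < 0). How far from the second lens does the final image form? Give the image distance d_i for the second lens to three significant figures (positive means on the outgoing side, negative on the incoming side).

First lens: d_i1 = 1/(1/(-11) - 1/21.5) = -7.277 cm.
With d_i1 < 0 the first image is virtual and lies on the object side; the object distance for lens 2 is d_o2 = 21.5 - (-7.277) = 28.777 cm.
Second lens: d_i2 = 1/(1/(-5.5) - 1/(28.777)) = -4.617 cm.

-4.62 cm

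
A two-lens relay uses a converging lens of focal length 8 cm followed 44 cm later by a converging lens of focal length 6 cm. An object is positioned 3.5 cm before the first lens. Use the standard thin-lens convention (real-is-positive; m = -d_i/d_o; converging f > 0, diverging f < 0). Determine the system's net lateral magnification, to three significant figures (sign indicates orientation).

First lens: d_i1 = 1/(1/8 - 1/3.5) = -6.222 cm.
m_1 = -(-6.222)/3.5 = 1.7778.
With d_i1 < 0 the first image is virtual and lies on the object side; the object distance for lens 2 is d_o2 = 44 - (-6.222) = 50.222 cm.
Second lens: d_i2 = 1/(1/6 - 1/(50.222)) = 6.814 cm.
m_2 = -(6.814)/(50.222) = -0.1357.
Total m = m_1 x m_2 = (1.7778)(-0.1357) = -0.2412.

-0.241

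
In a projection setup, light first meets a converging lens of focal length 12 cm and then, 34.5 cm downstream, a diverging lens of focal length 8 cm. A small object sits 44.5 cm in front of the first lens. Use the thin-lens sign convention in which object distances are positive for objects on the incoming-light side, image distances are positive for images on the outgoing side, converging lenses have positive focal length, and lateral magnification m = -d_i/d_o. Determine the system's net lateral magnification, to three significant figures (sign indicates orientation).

-0.113

Lens 1: 1/d_i1 = 1/f_1 - 1/d_o1 = 1/12 - 1/44.5 = 0.06086 cm^-1, so d_i1 = 16.431 cm.
m_1 = -(16.431)/44.5 = -0.3692.
The intermediate image is 16.431 cm to the right of lens 1, so d_o2 = L - d_i1 = 34.5 - 16.431 = 18.069 cm.
Lens 2: 1/d_i2 = 1/f_2 - 1/d_o2 = 1/(-8) - 1/(18.069) = -0.18034 cm^-1, so d_i2 = -5.545 cm.
m_2 = -(-5.545)/(18.069) = 0.3069.
Overall magnification: m = m_1 m_2 = -0.1133.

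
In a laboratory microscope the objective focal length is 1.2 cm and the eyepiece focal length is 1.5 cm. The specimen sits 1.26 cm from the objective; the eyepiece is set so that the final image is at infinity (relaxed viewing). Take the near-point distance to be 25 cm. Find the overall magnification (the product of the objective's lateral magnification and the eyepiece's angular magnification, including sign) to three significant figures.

Objective: 1/d_i = 1/f_obj - 1/d_o = 1/1.2 - 1/1.26 = 0.03968 cm^-1, so d_i = 25.200 cm.
m_obj = -d_i/d_o = -25.200/1.26 = -20.000.
Eyepiece angular magnification (image at infinity): M_eye = D/f_e = 25/1.5 = 16.667.
Overall M = m_obj x M_eye = (-20.000)(16.667) = -333.33.

-333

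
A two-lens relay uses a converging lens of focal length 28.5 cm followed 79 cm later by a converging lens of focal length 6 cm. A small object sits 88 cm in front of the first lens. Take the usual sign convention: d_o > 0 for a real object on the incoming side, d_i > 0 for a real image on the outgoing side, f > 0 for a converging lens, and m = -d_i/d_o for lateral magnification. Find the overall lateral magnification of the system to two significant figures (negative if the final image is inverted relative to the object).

0.093

Applying the thin-lens equation to the first lens, 1/28.5 = 1/88 + 1/d_i1, which gives d_i1 = 42.151 cm.
Its lateral magnification is m_1 = -d_i1/d_o1 = -(42.151)/88 = -0.4790.
The intermediate image is 42.151 cm to the right of lens 1, so d_o2 = L - d_i1 = 79 - 42.151 = 36.849 cm.
Applying the thin-lens equation again with f_2 = 6 cm and d_o2 = 36.849 cm gives d_i2 = 7.167 cm.
m_2 = -(7.167)/(36.849) = -0.1945.
The system's lateral magnification is m_1 m_2 = (-0.4790)(-0.1945) = 0.0932.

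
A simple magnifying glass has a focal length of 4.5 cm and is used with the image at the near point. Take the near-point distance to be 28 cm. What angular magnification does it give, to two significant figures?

7.2

M = 1 + D/f = 1 + 28/4.5 = 7.222.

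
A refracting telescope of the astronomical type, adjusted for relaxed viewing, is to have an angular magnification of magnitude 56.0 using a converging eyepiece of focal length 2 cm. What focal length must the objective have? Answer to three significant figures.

112 cm

|M| = f_obj/|f_eye|, so f_obj = |M| x |f_eye| = 56.0 x 2 = 112.000 cm.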